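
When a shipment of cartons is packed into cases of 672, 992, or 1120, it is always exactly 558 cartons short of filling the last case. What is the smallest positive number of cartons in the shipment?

103602

Being 558 short of a full case of size k means N ≡ −558 (mod k), i.e. N + 558 is a multiple of each size.
672 = 2^5 × 3 × 7
992 = 2^5 × 31
1120 = 2^5 × 5 × 7
LCM(672, 992, 1120) = 2^5 × 3 × 5 × 7 × 31 = 104160.
Smallest positive N is 104160 − 558 = 103602.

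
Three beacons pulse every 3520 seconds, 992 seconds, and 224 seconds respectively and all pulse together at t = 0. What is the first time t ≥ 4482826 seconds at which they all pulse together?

Joint pulses occur at multiples of LCM(3520, 992, 224).
3520 = 2^6 × 5 × 11
992 = 2^5 × 31
224 = 2^5 × 7
LCM(3520, 992, 224) = 2^6 × 5 × 7 × 11 × 31 = 763840.
Smallest multiple of 763840 that is ≥ 4482826: ⌈4482826/763840⌉ × 763840 = 6 × 763840 = 4583040.

4583040 seconds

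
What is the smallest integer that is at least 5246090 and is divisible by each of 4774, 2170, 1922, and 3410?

5919760

The integer must be a common multiple of 4774, 2170, 1922, and 3410, so a multiple of their LCM.
4774 = 2 × 7 × 11 × 31
2170 = 2 × 5 × 7 × 31
1922 = 2 × 31^2
3410 = 2 × 5 × 11 × 31
LCM(4774, 2170, 1922, 3410) = 2 × 5 × 7 × 11 × 31^2 = 739970.
Smallest multiple of 739970 that is ≥ 5246090: ⌈5246090/739970⌉ × 739970 = 8 × 739970 = 5919760.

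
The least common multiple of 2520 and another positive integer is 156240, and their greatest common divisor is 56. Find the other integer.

3472

gcd × lcm = product of the two integers, so the other integer is (56 × 156240) / 2520 = 3472.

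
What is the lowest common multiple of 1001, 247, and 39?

57057

1001 = 7 × 11 × 13
247 = 13 × 19
39 = 3 × 13
LCM(1001, 247, 39) = 3 × 7 × 11 × 13 × 19 = 57057.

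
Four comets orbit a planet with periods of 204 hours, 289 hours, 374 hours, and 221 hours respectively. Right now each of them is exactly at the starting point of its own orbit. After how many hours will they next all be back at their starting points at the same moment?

495924 hours

We need the least common multiple of the intervals.
204 = 2^2 × 3 × 17
289 = 17^2
374 = 2 × 11 × 17
221 = 13 × 17
LCM(204, 289, 374, 221) = 2^2 × 3 × 11 × 13 × 17^2 = 495924.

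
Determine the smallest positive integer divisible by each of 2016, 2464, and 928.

2016 = 2^5 × 3^2 × 7
2464 = 2^5 × 7 × 11
928 = 2^5 × 29
LCM(2016, 2464, 928) = 2^5 × 3^2 × 7 × 11 × 29 = 643104.

643104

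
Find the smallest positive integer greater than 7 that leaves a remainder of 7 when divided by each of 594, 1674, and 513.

N − 7 must be a common multiple of 594, 1674, and 513.
594 = 2 × 3^3 × 11
1674 = 2 × 3^3 × 31
513 = 3^3 × 19
LCM(594, 1674, 513) = 2 × 3^3 × 11 × 19 × 31 = 349866.
Smallest N > 7 is LCM + 7 = 349866 + 7 = 349873.

349873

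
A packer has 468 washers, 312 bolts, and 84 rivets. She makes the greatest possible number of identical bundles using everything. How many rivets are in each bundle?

7

Number of bundles = gcd(468, 312, 84).
468 = 2^2 × 3^2 × 13
312 = 2^3 × 3 × 13
84 = 2^2 × 3 × 7
gcd(468, 312, 84) = 2^2 × 3 = 12.
rivets per bundle = 84 / 12 = 7.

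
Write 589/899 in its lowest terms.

589 = 19 × 31
899 = 29 × 31
gcd(589, 899) = 31.
Divide numerator and denominator by 31: 589/899 = 19/29.

19/29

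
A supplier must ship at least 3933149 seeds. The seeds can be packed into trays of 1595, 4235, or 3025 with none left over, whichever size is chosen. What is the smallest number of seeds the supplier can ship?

The number of seeds must be a common multiple of 1595, 4235, and 3025, so a multiple of their LCM.
1595 = 5 × 11 × 29
4235 = 5 × 7 × 11^2
3025 = 5^2 × 11^2
LCM(1595, 4235, 3025) = 5^2 × 7 × 11^2 × 29 = 614075.
Smallest multiple of 614075 that is ≥ 3933149: ⌈3933149/614075⌉ × 614075 = 7 × 614075 = 4298525.

4298525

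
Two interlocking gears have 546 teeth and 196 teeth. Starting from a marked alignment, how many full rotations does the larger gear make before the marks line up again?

They are all back at their starting positions together after one LCM of the periods.
546 = 2 × 3 × 7 × 13
196 = 2^2 × 7^2
LCM(546, 196) = 2^2 × 3 × 7^2 × 13 = 7644.
Rotations for period 546: 7644 / 546 = 14.

14 rotations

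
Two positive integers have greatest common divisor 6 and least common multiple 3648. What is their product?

For any two positive integers, gcd × lcm = product = 6 × 3648 = 21888.

21888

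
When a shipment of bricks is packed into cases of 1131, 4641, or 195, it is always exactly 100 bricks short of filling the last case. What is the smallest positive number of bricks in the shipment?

Being 100 short of a full case of size k means N ≡ −100 (mod k), i.e. N + 100 is a multiple of each size.
1131 = 3 × 13 × 29
4641 = 3 × 7 × 13 × 17
195 = 3 × 5 × 13
LCM(1131, 4641, 195) = 3 × 5 × 7 × 13 × 17 × 29 = 672945.
Smallest positive N is 672945 − 100 = 672845.

672845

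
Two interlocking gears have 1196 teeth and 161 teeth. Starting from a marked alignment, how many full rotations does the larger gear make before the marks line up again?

7 rotations

The first common completion time is the LCM of the periods.
1196 = 2^2 × 13 × 23
161 = 7 × 23
LCM(1196, 161) = 2^2 × 7 × 13 × 23 = 8372.
Rotations for period 1196: 8372 / 1196 = 7.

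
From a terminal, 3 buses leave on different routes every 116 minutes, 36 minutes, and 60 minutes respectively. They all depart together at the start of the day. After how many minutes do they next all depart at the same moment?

They coincide at every common multiple of the periods; the first is the LCM.
116 = 2^2 × 29
36 = 2^2 × 3^2
60 = 2^2 × 3 × 5
LCM(116, 36, 60) = 2^2 × 3^2 × 5 × 29 = 5220.

5220 minutes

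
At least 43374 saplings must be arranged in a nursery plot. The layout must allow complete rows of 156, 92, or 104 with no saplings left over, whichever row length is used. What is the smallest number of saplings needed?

The number of saplings must be a common multiple of 156, 92, and 104, so a multiple of their LCM.
156 = 2^2 × 3 × 13
92 = 2^2 × 23
104 = 2^3 × 13
LCM(156, 92, 104) = 2^3 × 3 × 13 × 23 = 7176.
Smallest multiple of 7176 that is ≥ 43374: ⌈43374/7176⌉ × 7176 = 7 × 7176 = 50232.

50232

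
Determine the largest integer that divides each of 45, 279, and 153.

9

45 = 3^2 × 5
279 = 3^2 × 31
153 = 3^2 × 17
gcd(45, 279, 153) = 3^2 = 9.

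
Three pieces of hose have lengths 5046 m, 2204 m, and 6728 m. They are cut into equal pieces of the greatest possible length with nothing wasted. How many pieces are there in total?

241

Piece length = gcd(5046, 2204, 6728).
5046 = 2 × 3 × 29^2
2204 = 2^2 × 19 × 29
6728 = 2^3 × 29^2
gcd(5046, 2204, 6728) = 2 × 29 = 58.
Total pieces = 5046/58 + 2204/58 + 6728/58 = 87 + 38 + 116 = 241.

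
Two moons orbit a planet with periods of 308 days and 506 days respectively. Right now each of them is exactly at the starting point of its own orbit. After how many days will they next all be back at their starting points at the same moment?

7084 days

The first simultaneous occurrence is after LCM of the individual periods.
308 = 2^2 × 7 × 11
506 = 2 × 11 × 23
LCM(308, 506) = 2^2 × 7 × 11 × 23 = 7084.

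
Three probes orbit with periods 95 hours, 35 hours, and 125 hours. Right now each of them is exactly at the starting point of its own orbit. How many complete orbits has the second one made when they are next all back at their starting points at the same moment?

475 orbits

They are all back at their starting positions together after one LCM of the periods.
95 = 5 × 19
35 = 5 × 7
125 = 5^3
LCM(95, 35, 125) = 5^3 × 7 × 19 = 16625.
Orbits for period 35: 16625 / 35 = 475.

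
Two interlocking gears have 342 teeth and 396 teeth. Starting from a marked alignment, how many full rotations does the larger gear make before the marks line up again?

The first common completion time is the LCM of the periods.
342 = 2 × 3^2 × 19
396 = 2^2 × 3^2 × 11
LCM(342, 396) = 2^2 × 3^2 × 11 × 19 = 7524.
Rotations for period 396: 7524 / 396 = 19.

19 rotations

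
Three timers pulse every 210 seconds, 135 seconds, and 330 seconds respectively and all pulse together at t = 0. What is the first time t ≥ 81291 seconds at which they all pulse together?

Joint pulses occur at multiples of LCM(210, 135, 330).
210 = 2 × 3 × 5 × 7
135 = 3^3 × 5
330 = 2 × 3 × 5 × 11
LCM(210, 135, 330) = 2 × 3^3 × 5 × 7 × 11 = 20790.
Smallest multiple of 20790 that is ≥ 81291: ⌈81291/20790⌉ × 20790 = 4 × 20790 = 83160.

83160 seconds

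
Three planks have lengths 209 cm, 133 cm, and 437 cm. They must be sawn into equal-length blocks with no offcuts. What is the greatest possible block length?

19 cm

This is the greatest common divisor of 209, 133, and 437.
209 = 11 × 19
133 = 7 × 19
437 = 19 × 23
gcd(209, 133, 437) = 19.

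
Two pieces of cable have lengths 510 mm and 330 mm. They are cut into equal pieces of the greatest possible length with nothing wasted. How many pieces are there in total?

Piece length = gcd(510, 330).
510 = 2 × 3 × 5 × 17
330 = 2 × 3 × 5 × 11
gcd(510, 330) = 2 × 3 × 5 = 30.
Total pieces = 510/30 + 330/30 = 17 + 11 = 28.

28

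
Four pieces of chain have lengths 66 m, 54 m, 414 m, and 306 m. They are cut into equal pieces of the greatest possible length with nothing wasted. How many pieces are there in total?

Piece length = gcd(66, 54, 414, 306).
66 = 2 × 3 × 11
54 = 2 × 3^3
414 = 2 × 3^2 × 23
306 = 2 × 3^2 × 17
gcd(66, 54, 414, 306) = 2 × 3 = 6.
Total pieces = 66/6 + 54/6 + 414/6 + 306/6 = 11 + 9 + 69 + 51 = 140.

140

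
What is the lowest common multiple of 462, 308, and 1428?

462 = 2 × 3 × 7 × 11
308 = 2^2 × 7 × 11
1428 = 2^2 × 3 × 7 × 17
LCM(462, 308, 1428) = 2^2 × 3 × 7 × 11 × 17 = 15708.

15708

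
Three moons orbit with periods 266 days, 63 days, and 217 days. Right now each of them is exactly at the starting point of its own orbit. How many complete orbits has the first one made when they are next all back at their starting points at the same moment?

279 orbits

They are all back at their starting positions together after one LCM of the periods.
266 = 2 × 7 × 19
63 = 3^2 × 7
217 = 7 × 31
LCM(266, 63, 217) = 2 × 3^2 × 7 × 19 × 31 = 74214.
Orbits for period 266: 74214 / 266 = 279.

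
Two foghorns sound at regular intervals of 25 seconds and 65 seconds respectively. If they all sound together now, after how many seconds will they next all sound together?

325 seconds

The first simultaneous occurrence is after LCM of the individual periods.
25 = 5^2
65 = 5 × 13
LCM(25, 65) = 5^2 × 13 = 325.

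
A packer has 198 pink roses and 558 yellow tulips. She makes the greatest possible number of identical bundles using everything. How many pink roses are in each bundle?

Number of bundles = gcd(198, 558).
198 = 2 × 3^2 × 11
558 = 2 × 3^2 × 31
gcd(198, 558) = 2 × 3^2 = 18.
pink roses per bundle = 198 / 18 = 11.

11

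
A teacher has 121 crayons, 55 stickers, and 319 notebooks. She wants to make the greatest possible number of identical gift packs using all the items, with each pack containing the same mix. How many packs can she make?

11 packs

The pack count must divide each quantity, so the greatest is gcd(121, 55, 319).
121 = 11^2
55 = 5 × 11
319 = 11 × 29
gcd(121, 55, 319) = 11.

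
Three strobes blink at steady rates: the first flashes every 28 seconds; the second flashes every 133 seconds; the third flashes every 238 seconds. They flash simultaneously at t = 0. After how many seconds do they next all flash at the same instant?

They coincide at every common multiple of the periods; the first is the LCM.
28 = 2^2 × 7
133 = 7 × 19
238 = 2 × 7 × 17
LCM(28, 133, 238) = 2^2 × 7 × 17 × 19 = 9044.

9044 seconds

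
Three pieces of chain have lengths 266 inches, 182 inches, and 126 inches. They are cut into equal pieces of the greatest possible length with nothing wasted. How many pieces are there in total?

41

Piece length = gcd(266, 182, 126).
266 = 2 × 7 × 19
182 = 2 × 7 × 13
126 = 2 × 3^2 × 7
gcd(266, 182, 126) = 2 × 7 = 14.
Total pieces = 266/14 + 182/14 + 126/14 = 19 + 13 + 9 = 41.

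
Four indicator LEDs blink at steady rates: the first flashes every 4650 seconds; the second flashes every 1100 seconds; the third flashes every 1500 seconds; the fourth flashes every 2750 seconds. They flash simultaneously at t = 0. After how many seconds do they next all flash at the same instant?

511500 seconds

The first simultaneous occurrence is after LCM of the individual periods.
4650 = 2 × 3 × 5^2 × 31
1100 = 2^2 × 5^2 × 11
1500 = 2^2 × 3 × 5^3
2750 = 2 × 5^3 × 11
LCM(4650, 1100, 1500, 2750) = 2^2 × 3 × 5^3 × 11 × 31 = 511500.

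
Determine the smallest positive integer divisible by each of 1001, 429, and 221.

51051

1001 = 7 × 11 × 13
429 = 3 × 11 × 13
221 = 13 × 17
LCM(1001, 429, 221) = 3 × 7 × 11 × 13 × 17 = 51051.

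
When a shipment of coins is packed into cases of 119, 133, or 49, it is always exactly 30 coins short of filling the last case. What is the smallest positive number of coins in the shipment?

15797

Being 30 short of a full case of size k means N ≡ −30 (mod k), i.e. N + 30 is a multiple of each size.
119 = 7 × 17
133 = 7 × 19
49 = 7^2
LCM(119, 133, 49) = 7^2 × 17 × 19 = 15827.
Smallest positive N is 15827 − 30 = 15797.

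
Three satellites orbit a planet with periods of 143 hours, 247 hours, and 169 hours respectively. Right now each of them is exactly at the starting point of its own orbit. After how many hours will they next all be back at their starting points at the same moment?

35321 hours

We need the least common multiple of the intervals.
143 = 11 × 13
247 = 13 × 19
169 = 13^2
LCM(143, 247, 169) = 11 × 13^2 × 19 = 35321.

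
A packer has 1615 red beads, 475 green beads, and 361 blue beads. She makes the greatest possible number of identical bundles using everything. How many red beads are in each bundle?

85

Number of bundles = gcd(1615, 475, 361).
1615 = 5 × 17 × 19
475 = 5^2 × 19
361 = 19^2
gcd(1615, 475, 361) = 19.
red beads per bundle = 1615 / 19 = 85.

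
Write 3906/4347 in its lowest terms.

3906 = 2 × 3^2 × 7 × 31
4347 = 3^3 × 7 × 23
gcd(3906, 4347) = 3^2 × 7 = 63.
Divide numerator and denominator by 63: 3906/4347 = 62/69.

62/69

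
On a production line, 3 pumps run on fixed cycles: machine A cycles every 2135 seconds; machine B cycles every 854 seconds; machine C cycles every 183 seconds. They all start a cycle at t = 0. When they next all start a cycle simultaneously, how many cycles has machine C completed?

The first common completion time is the LCM of the periods.
2135 = 5 × 7 × 61
854 = 2 × 7 × 61
183 = 3 × 61
LCM(2135, 854, 183) = 2 × 3 × 5 × 7 × 61 = 12810.
Cycles for period 183: 12810 / 183 = 70.

70 cycles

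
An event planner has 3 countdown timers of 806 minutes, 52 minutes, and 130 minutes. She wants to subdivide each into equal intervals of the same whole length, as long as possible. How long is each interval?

26 minutes

The interval must divide each timer length; the longest such is the gcd.
806 = 2 × 13 × 31
52 = 2^2 × 13
130 = 2 × 5 × 13
gcd(806, 52, 130) = 2 × 13 = 26.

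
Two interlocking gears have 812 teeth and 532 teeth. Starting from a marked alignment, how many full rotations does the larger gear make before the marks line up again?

19 rotations

All finish a whole number of cycles simultaneously at t = LCM of the periods.
812 = 2^2 × 7 × 29
532 = 2^2 × 7 × 19
LCM(812, 532) = 2^2 × 7 × 19 × 29 = 15428.
Rotations for period 812: 15428 / 812 = 19.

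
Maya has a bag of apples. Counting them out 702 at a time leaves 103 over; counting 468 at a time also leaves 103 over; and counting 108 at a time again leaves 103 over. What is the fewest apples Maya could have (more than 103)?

1507

N − 103 must be a common multiple of 702, 468, and 108.
702 = 2 × 3^3 × 13
468 = 2^2 × 3^2 × 13
108 = 2^2 × 3^3
LCM(702, 468, 108) = 2^2 × 3^3 × 13 = 1404.
Smallest N > 103 is LCM + 103 = 1404 + 103 = 1507.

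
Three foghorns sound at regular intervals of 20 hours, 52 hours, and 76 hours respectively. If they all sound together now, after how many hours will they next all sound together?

They coincide at every common multiple of the periods; the first is the LCM.
20 = 2^2 × 5
52 = 2^2 × 13
76 = 2^2 × 19
LCM(20, 52, 76) = 2^2 × 5 × 13 × 19 = 4940.

4940 hours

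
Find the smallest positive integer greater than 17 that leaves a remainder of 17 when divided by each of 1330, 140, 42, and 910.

N − 17 must be a common multiple of 1330, 140, 42, and 910.
1330 = 2 × 5 × 7 × 19
140 = 2^2 × 5 × 7
42 = 2 × 3 × 7
910 = 2 × 5 × 7 × 13
LCM(1330, 140, 42, 910) = 2^2 × 3 × 5 × 7 × 13 × 19 = 103740.
Smallest N > 17 is LCM + 17 = 103740 + 17 = 103757.

103757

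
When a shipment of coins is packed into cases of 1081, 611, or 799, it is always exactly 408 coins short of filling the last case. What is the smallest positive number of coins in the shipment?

Being 408 short of a full case of size k means N ≡ −408 (mod k), i.e. N + 408 is a multiple of each size.
1081 = 23 × 47
611 = 13 × 47
799 = 17 × 47
LCM(1081, 611, 799) = 13 × 17 × 23 × 47 = 238901.
Smallest positive N is 238901 − 408 = 238493.

238493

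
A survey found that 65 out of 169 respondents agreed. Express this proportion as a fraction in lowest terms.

65 = 5 × 13
169 = 13^2
gcd(65, 169) = 13.
Divide numerator and denominator by 13: 65/169 = 5/13.

5/13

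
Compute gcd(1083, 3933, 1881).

1083 = 3 × 19^2
3933 = 3^2 × 19 × 23
1881 = 3^2 × 11 × 19
gcd(1083, 3933, 1881) = 3 × 19 = 57.

57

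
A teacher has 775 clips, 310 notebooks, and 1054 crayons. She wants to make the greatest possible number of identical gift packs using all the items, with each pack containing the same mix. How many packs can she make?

31 packs

The pack count must divide each quantity, so the greatest is gcd(775, 310, 1054).
775 = 5^2 × 31
310 = 2 × 5 × 31
1054 = 2 × 17 × 31
gcd(775, 310, 1054) = 31.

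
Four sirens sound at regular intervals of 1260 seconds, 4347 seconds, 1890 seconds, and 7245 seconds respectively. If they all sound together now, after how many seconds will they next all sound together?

86940 seconds

We need the least common multiple of the intervals.
1260 = 2^2 × 3^2 × 5 × 7
4347 = 3^3 × 7 × 23
1890 = 2 × 3^3 × 5 × 7
7245 = 3^2 × 5 × 7 × 23
LCM(1260, 4347, 1890, 7245) = 2^2 × 3^3 × 5 × 7 × 23 = 86940.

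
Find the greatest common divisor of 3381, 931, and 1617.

3381 = 3 × 7^2 × 23
931 = 7^2 × 19
1617 = 3 × 7^2 × 11
gcd(3381, 931, 1617) = 7^2 = 49.

49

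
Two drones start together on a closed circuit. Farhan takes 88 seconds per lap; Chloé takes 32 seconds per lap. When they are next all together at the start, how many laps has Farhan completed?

4 laps

The first common completion time is the LCM of the periods.
88 = 2^3 × 11
32 = 2^5
LCM(88, 32) = 2^5 × 11 = 352.
Laps for period 88: 352 / 88 = 4.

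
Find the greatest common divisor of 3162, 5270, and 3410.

3162 = 2 × 3 × 17 × 31
5270 = 2 × 5 × 17 × 31
3410 = 2 × 5 × 11 × 31
gcd(3162, 5270, 3410) = 2 × 31 = 62.

62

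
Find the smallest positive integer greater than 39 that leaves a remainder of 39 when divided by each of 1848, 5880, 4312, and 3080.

N − 39 must be a common multiple of 1848, 5880, 4312, and 3080.
1848 = 2^3 × 3 × 7 × 11
5880 = 2^3 × 3 × 5 × 7^2
4312 = 2^3 × 7^2 × 11
3080 = 2^3 × 5 × 7 × 11
LCM(1848, 5880, 4312, 3080) = 2^3 × 3 × 5 × 7^2 × 11 = 64680.
Smallest N > 39 is LCM + 39 = 64680 + 39 = 64719.

64719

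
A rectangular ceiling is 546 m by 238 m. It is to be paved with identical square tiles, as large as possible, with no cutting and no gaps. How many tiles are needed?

Tile side = gcd(546, 238).
546 = 2 × 3 × 7 × 13
238 = 2 × 7 × 17
gcd(546, 238) = 2 × 7 = 14.
Tiles: (546/14) × (238/14) = 39 × 17 = 663.

663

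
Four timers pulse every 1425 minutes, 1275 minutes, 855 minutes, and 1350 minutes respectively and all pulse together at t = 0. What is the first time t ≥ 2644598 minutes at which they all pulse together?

3052350 minutes

Joint pulses occur at multiples of LCM(1425, 1275, 855, 1350).
1425 = 3 × 5^2 × 19
1275 = 3 × 5^2 × 17
855 = 3^2 × 5 × 19
1350 = 2 × 3^3 × 5^2
LCM(1425, 1275, 855, 1350) = 2 × 3^3 × 5^2 × 17 × 19 = 436050.
Smallest multiple of 436050 that is ≥ 2644598: ⌈2644598/436050⌉ × 436050 = 7 × 436050 = 3052350.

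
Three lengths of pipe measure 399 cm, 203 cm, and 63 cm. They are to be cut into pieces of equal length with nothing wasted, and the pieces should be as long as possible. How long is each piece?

Each piece length must divide every original length, so the longest possible is gcd(399, 203, 63).
399 = 3 × 7 × 19
203 = 7 × 29
63 = 3^2 × 7
gcd(399, 203, 63) = 7.

7 cm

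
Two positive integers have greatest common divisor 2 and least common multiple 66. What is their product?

For any two positive integers, gcd × lcm = product = 2 × 66 = 132.

132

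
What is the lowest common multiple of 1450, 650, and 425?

1450 = 2 × 5^2 × 29
650 = 2 × 5^2 × 13
425 = 5^2 × 17
LCM(1450, 650, 425) = 2 × 5^2 × 13 × 17 × 29 = 320450.

320450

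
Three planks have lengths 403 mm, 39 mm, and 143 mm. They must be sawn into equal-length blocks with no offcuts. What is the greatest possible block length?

The block length must divide every plank, so the greatest is gcd(403, 39, 143).
403 = 13 × 31
39 = 3 × 13
143 = 11 × 13
gcd(403, 39, 143) = 13.

13 mm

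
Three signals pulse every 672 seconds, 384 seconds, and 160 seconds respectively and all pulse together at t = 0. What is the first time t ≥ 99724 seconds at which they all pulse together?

107520 seconds

Joint pulses occur at multiples of LCM(672, 384, 160).
672 = 2^5 × 3 × 7
384 = 2^7 × 3
160 = 2^5 × 5
LCM(672, 384, 160) = 2^7 × 3 × 5 × 7 = 13440.
Smallest multiple of 13440 that is ≥ 99724: ⌈99724/13440⌉ × 13440 = 8 × 13440 = 107520.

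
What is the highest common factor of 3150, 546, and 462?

42

3150 = 2 × 3^2 × 5^2 × 7
546 = 2 × 3 × 7 × 13
462 = 2 × 3 × 7 × 11
gcd(3150, 546, 462) = 2 × 3 × 7 = 42.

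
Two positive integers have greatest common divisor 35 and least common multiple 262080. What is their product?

9172800

For any two positive integers, gcd × lcm = product = 35 × 262080 = 9172800.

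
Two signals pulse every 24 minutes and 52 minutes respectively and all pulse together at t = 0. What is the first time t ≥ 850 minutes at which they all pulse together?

936 minutes

Joint pulses occur at multiples of LCM(24, 52).
24 = 2^3 × 3
52 = 2^2 × 13
LCM(24, 52) = 2^3 × 3 × 13 = 312.
Smallest multiple of 312 that is ≥ 850: ⌈850/312⌉ × 312 = 3 × 312 = 936.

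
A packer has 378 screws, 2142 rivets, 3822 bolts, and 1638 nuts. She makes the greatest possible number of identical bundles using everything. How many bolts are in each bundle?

Number of bundles = gcd(378, 2142, 3822, 1638).
378 = 2 × 3^3 × 7
2142 = 2 × 3^2 × 7 × 17
3822 = 2 × 3 × 7^2 × 13
1638 = 2 × 3^2 × 7 × 13
gcd(378, 2142, 3822, 1638) = 2 × 3 × 7 = 42.
bolts per bundle = 3822 / 42 = 91.

91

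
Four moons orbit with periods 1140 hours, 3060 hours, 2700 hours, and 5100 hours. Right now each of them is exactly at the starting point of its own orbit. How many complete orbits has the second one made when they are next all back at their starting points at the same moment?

285 orbits

The first common completion time is the LCM of the periods.
1140 = 2^2 × 3 × 5 × 19
3060 = 2^2 × 3^2 × 5 × 17
2700 = 2^2 × 3^3 × 5^2
5100 = 2^2 × 3 × 5^2 × 17
LCM(1140, 3060, 2700, 5100) = 2^2 × 3^3 × 5^2 × 17 × 19 = 872100.
Orbits for period 3060: 872100 / 3060 = 285.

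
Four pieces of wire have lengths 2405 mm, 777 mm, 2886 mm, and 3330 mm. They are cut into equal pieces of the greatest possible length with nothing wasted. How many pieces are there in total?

254

Piece length = gcd(2405, 777, 2886, 3330).
2405 = 5 × 13 × 37
777 = 3 × 7 × 37
2886 = 2 × 3 × 13 × 37
3330 = 2 × 3^2 × 5 × 37
gcd(2405, 777, 2886, 3330) = 37.
Total pieces = 2405/37 + 777/37 + 2886/37 + 3330/37 = 65 + 21 + 78 + 90 = 254.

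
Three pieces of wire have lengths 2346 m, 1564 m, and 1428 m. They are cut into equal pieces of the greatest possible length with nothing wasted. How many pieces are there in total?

Piece length = gcd(2346, 1564, 1428).
2346 = 2 × 3 × 17 × 23
1564 = 2^2 × 17 × 23
1428 = 2^2 × 3 × 7 × 17
gcd(2346, 1564, 1428) = 2 × 17 = 34.
Total pieces = 2346/34 + 1564/34 + 1428/34 = 69 + 46 + 42 = 157.

157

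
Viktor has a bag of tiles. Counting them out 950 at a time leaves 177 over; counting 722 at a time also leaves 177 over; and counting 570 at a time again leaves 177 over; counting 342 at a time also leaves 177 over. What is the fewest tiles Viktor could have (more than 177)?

162627

N − 177 must be a common multiple of 950, 722, 570, and 342.
950 = 2 × 5^2 × 19
722 = 2 × 19^2
570 = 2 × 3 × 5 × 19
342 = 2 × 3^2 × 19
LCM(950, 722, 570, 342) = 2 × 3^2 × 5^2 × 19^2 = 162450.
Smallest N > 177 is LCM + 177 = 162450 + 177 = 162627.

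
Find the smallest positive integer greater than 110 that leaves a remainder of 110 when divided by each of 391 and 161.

2847

N − 110 must be a common multiple of 391 and 161.
391 = 17 × 23
161 = 7 × 23
LCM(391, 161) = 7 × 17 × 23 = 2737.
Smallest N > 110 is LCM + 110 = 2737 + 110 = 2847.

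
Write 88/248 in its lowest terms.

11/31

88 = 2^3 × 11
248 = 2^3 × 31
gcd(88, 248) = 2^3 = 8.
Divide numerator and denominator by 8: 88/248 = 11/31.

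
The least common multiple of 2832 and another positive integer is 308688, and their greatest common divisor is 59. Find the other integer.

gcd × lcm = product of the two integers, so the other integer is (59 × 308688) / 2832 = 6431.

6431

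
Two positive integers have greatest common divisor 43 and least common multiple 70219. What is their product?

3019417

For any two positive integers, gcd × lcm = product = 43 × 70219 = 3019417.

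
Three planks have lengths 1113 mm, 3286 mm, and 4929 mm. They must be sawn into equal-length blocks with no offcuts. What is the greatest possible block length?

53 mm

The block length must divide every plank, so the greatest is gcd(1113, 3286, 4929).
1113 = 3 × 7 × 53
3286 = 2 × 31 × 53
4929 = 3 × 31 × 53
gcd(1113, 3286, 4929) = 53.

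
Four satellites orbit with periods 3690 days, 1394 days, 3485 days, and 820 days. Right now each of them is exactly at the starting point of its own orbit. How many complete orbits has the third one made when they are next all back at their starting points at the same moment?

All finish a whole number of cycles simultaneously at t = LCM of the periods.
3690 = 2 × 3^2 × 5 × 41
1394 = 2 × 17 × 41
3485 = 5 × 17 × 41
820 = 2^2 × 5 × 41
LCM(3690, 1394, 3485, 820) = 2^2 × 3^2 × 5 × 17 × 41 = 125460.
Orbits for period 3485: 125460 / 3485 = 36.

36 orbits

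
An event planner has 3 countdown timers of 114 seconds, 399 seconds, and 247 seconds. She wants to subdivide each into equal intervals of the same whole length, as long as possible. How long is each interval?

The interval must divide each timer length; the longest such is the gcd.
114 = 2 × 3 × 19
399 = 3 × 7 × 19
247 = 13 × 19
gcd(114, 399, 247) = 19.

19 seconds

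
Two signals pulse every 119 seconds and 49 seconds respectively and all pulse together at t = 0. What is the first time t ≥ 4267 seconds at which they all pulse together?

4998 seconds

Joint pulses occur at multiples of LCM(119, 49).
119 = 7 × 17
49 = 7^2
LCM(119, 49) = 7^2 × 17 = 833.
Smallest multiple of 833 that is ≥ 4267: ⌈4267/833⌉ × 833 = 6 × 833 = 4998.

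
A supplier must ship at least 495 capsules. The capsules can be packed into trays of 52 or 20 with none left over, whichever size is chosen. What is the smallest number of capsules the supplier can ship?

The number of capsules must be a common multiple of 52 and 20, so a multiple of their LCM.
52 = 2^2 × 13
20 = 2^2 × 5
LCM(52, 20) = 2^2 × 5 × 13 = 260.
Smallest multiple of 260 that is ≥ 495: ⌈495/260⌉ × 260 = 2 × 260 = 520.

520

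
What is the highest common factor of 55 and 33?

11

55 = 5 × 11
33 = 3 × 11
gcd(55, 33) = 11.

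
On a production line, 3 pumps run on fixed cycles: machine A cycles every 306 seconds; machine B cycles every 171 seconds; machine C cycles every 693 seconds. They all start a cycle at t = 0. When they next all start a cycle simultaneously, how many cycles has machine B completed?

2618 cycles

They are all back at their starting positions together after one LCM of the periods.
306 = 2 × 3^2 × 17
171 = 3^2 × 19
693 = 3^2 × 7 × 11
LCM(306, 171, 693) = 2 × 3^2 × 7 × 11 × 17 × 19 = 447678.
Cycles for period 171: 447678 / 171 = 2618.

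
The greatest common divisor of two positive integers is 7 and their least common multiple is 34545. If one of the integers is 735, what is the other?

For two integers, gcd × lcm = product, so the other is (7 × 34545) / 735 = 241815 / 735 = 329.

329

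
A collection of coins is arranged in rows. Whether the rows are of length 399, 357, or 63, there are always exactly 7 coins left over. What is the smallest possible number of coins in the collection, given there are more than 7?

N − 7 must be a common multiple of 399, 357, and 63.
399 = 3 × 7 × 19
357 = 3 × 7 × 17
63 = 3^2 × 7
LCM(399, 357, 63) = 3^2 × 7 × 17 × 19 = 20349.
Smallest N > 7 is LCM + 7 = 20349 + 7 = 20356.

20356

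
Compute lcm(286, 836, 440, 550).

286 = 2 × 11 × 13
836 = 2^2 × 11 × 19
440 = 2^3 × 5 × 11
550 = 2 × 5^2 × 11
LCM(286, 836, 440, 550) = 2^3 × 5^2 × 11 × 13 × 19 = 543400.

543400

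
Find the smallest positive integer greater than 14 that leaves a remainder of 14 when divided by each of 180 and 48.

734

N − 14 must be a common multiple of 180 and 48.
180 = 2^2 × 3^2 × 5
48 = 2^4 × 3
LCM(180, 48) = 2^4 × 3^2 × 5 = 720.
Smallest N > 14 is LCM + 14 = 720 + 14 = 734.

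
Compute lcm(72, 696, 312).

27144

72 = 2^3 × 3^2
696 = 2^3 × 3 × 29
312 = 2^3 × 3 × 13
LCM(72, 696, 312) = 2^3 × 3^2 × 13 × 29 = 27144.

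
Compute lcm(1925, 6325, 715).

1925 = 5^2 × 7 × 11
6325 = 5^2 × 11 × 23
715 = 5 × 11 × 13
LCM(1925, 6325, 715) = 5^2 × 7 × 11 × 13 × 23 = 575575.

575575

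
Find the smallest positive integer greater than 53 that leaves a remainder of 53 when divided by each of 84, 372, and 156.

N − 53 must be a common multiple of 84, 372, and 156.
84 = 2^2 × 3 × 7
372 = 2^2 × 3 × 31
156 = 2^2 × 3 × 13
LCM(84, 372, 156) = 2^2 × 3 × 7 × 13 × 31 = 33852.
Smallest N > 53 is LCM + 53 = 33852 + 53 = 33905.

33905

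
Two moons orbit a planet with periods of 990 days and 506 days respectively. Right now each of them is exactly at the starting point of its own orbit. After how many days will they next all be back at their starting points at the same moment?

22770 days

They coincide at every common multiple of the periods; the first is the LCM.
990 = 2 × 3^2 × 5 × 11
506 = 2 × 11 × 23
LCM(990, 506) = 2 × 3^2 × 5 × 11 × 23 = 22770.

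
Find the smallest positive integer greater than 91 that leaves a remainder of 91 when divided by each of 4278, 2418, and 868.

778687

N − 91 must be a common multiple of 4278, 2418, and 868.
4278 = 2 × 3 × 23 × 31
2418 = 2 × 3 × 13 × 31
868 = 2^2 × 7 × 31
LCM(4278, 2418, 868) = 2^2 × 3 × 7 × 13 × 23 × 31 = 778596.
Smallest N > 91 is LCM + 91 = 778596 + 91 = 778687.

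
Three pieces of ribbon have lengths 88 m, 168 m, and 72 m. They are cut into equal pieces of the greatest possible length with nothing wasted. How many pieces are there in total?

41

Piece length = gcd(88, 168, 72).
88 = 2^3 × 11
168 = 2^3 × 3 × 7
72 = 2^3 × 3^2
gcd(88, 168, 72) = 2^3 = 8.
Total pieces = 88/8 + 168/8 + 72/8 = 11 + 21 + 9 = 41.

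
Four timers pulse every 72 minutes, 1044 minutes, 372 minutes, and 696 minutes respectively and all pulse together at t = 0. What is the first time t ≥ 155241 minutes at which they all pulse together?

Joint pulses occur at multiples of LCM(72, 1044, 372, 696).
72 = 2^3 × 3^2
1044 = 2^2 × 3^2 × 29
372 = 2^2 × 3 × 31
696 = 2^3 × 3 × 29
LCM(72, 1044, 372, 696) = 2^3 × 3^2 × 29 × 31 = 64728.
Smallest multiple of 64728 that is ≥ 155241: ⌈155241/64728⌉ × 64728 = 3 × 64728 = 194184.

194184 minutes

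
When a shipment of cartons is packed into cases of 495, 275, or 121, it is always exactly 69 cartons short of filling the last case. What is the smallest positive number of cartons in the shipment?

Being 69 short of a full case of size k means N ≡ −69 (mod k), i.e. N + 69 is a multiple of each size.
495 = 3^2 × 5 × 11
275 = 5^2 × 11
121 = 11^2
LCM(495, 275, 121) = 3^2 × 5^2 × 11^2 = 27225.
Smallest positive N is 27225 − 69 = 27156.

27156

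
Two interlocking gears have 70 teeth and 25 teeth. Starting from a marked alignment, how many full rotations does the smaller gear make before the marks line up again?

The first common completion time is the LCM of the periods.
70 = 2 × 5 × 7
25 = 5^2
LCM(70, 25) = 2 × 5^2 × 7 = 350.
Rotations for period 25: 350 / 25 = 14.

14 rotations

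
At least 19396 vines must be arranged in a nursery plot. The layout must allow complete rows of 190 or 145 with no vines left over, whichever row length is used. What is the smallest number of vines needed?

The number of vines must be a common multiple of 190 and 145, so a multiple of their LCM.
190 = 2 × 5 × 19
145 = 5 × 29
LCM(190, 145) = 2 × 5 × 19 × 29 = 5510.
Smallest multiple of 5510 that is ≥ 19396: ⌈19396/5510⌉ × 5510 = 4 × 5510 = 22040.

22040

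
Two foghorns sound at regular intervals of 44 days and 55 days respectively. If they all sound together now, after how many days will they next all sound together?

220 days

We need the least common multiple of the intervals.
44 = 2^2 × 11
55 = 5 × 11
LCM(44, 55) = 2^2 × 5 × 11 = 220.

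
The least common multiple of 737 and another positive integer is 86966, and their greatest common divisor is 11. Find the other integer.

1298

gcd × lcm = product of the two integers, so the other integer is (11 × 86966) / 737 = 1298.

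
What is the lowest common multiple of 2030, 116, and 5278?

52780

2030 = 2 × 5 × 7 × 29
116 = 2^2 × 29
5278 = 2 × 7 × 13 × 29
LCM(2030, 116, 5278) = 2^2 × 5 × 7 × 13 × 29 = 52780.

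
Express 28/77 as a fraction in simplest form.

4/11

28 = 2^2 × 7
77 = 7 × 11
gcd(28, 77) = 7.
Divide numerator and denominator by 7: 28/77 = 4/11.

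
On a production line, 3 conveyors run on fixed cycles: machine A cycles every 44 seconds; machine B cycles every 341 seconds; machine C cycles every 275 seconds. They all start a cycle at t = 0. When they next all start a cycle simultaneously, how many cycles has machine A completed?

They are all back at their starting positions together after one LCM of the periods.
44 = 2^2 × 11
341 = 11 × 31
275 = 5^2 × 11
LCM(44, 341, 275) = 2^2 × 5^2 × 11 × 31 = 34100.
Cycles for period 44: 34100 / 44 = 775.

775 cycles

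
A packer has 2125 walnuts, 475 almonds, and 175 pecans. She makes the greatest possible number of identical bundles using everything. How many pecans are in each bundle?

7

Number of bundles = gcd(2125, 475, 175).
2125 = 5^3 × 17
475 = 5^2 × 19
175 = 5^2 × 7
gcd(2125, 475, 175) = 5^2 = 25.
pecans per bundle = 175 / 25 = 7.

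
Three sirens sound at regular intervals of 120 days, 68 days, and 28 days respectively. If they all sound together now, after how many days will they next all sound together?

We need the least common multiple of the intervals.
120 = 2^3 × 3 × 5
68 = 2^2 × 17
28 = 2^2 × 7
LCM(120, 68, 28) = 2^3 × 3 × 5 × 7 × 17 = 14280.

14280 days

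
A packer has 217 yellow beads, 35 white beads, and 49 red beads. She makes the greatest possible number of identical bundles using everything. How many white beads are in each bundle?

Number of bundles = gcd(217, 35, 49).
217 = 7 × 31
35 = 5 × 7
49 = 7^2
gcd(217, 35, 49) = 7.
white beads per bundle = 35 / 7 = 5.

5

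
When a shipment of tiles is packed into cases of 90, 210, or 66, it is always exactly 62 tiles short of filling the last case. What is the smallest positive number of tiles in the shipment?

6868

Being 62 short of a full case of size k means N ≡ −62 (mod k), i.e. N + 62 is a multiple of each size.
90 = 2 × 3^2 × 5
210 = 2 × 3 × 5 × 7
66 = 2 × 3 × 11
LCM(90, 210, 66) = 2 × 3^2 × 5 × 7 × 11 = 6930.
Smallest positive N is 6930 − 62 = 6868.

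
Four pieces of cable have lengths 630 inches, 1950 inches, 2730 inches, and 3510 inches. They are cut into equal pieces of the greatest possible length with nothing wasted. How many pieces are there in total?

294

Piece length = gcd(630, 1950, 2730, 3510).
630 = 2 × 3^2 × 5 × 7
1950 = 2 × 3 × 5^2 × 13
2730 = 2 × 3 × 5 × 7 × 13
3510 = 2 × 3^3 × 5 × 13
gcd(630, 1950, 2730, 3510) = 2 × 3 × 5 = 30.
Total pieces = 630/30 + 1950/30 + 2730/30 + 3510/30 = 21 + 65 + 91 + 117 = 294.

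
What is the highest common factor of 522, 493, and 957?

522 = 2 × 3^2 × 29
493 = 17 × 29
957 = 3 × 11 × 29
gcd(522, 493, 957) = 29.

29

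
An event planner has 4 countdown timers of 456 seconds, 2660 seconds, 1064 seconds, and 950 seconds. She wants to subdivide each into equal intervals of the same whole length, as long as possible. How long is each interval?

38 seconds

The interval must divide each timer length; the longest such is the gcd.
456 = 2^3 × 3 × 19
2660 = 2^2 × 5 × 7 × 19
1064 = 2^3 × 7 × 19
950 = 2 × 5^2 × 19
gcd(456, 2660, 1064, 950) = 2 × 19 = 38.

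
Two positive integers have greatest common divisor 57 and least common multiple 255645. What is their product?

14571765

For any two positive integers, gcd × lcm = product = 57 × 255645 = 14571765.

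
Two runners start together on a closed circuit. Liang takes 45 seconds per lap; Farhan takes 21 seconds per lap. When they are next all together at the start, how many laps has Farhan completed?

They are all back at their starting positions together after one LCM of the periods.
45 = 3^2 × 5
21 = 3 × 7
LCM(45, 21) = 3^2 × 5 × 7 = 315.
Laps for period 21: 315 / 21 = 15.

15 laps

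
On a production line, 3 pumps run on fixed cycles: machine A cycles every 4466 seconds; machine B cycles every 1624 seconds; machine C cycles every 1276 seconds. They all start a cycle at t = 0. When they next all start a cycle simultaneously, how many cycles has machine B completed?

All finish a whole number of cycles simultaneously at t = LCM of the periods.
4466 = 2 × 7 × 11 × 29
1624 = 2^3 × 7 × 29
1276 = 2^2 × 11 × 29
LCM(4466, 1624, 1276) = 2^3 × 7 × 11 × 29 = 17864.
Cycles for period 1624: 17864 / 1624 = 11.

11 cycles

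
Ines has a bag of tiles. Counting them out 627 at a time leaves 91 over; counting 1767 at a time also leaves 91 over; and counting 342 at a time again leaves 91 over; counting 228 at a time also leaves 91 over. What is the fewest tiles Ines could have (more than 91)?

233335

N − 91 must be a common multiple of 627, 1767, 342, and 228.
627 = 3 × 11 × 19
1767 = 3 × 19 × 31
342 = 2 × 3^2 × 19
228 = 2^2 × 3 × 19
LCM(627, 1767, 342, 228) = 2^2 × 3^2 × 11 × 19 × 31 = 233244.
Smallest N > 91 is LCM + 91 = 233244 + 91 = 233335.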